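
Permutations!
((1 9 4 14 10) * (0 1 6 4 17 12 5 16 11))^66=[9, 17, 2, 3, 10, 11, 14, 7, 8, 12, 4, 1, 16, 13, 6, 15, 0, 5]=(0 9 12 16)(1 17 5 11)(4 10)(6 14)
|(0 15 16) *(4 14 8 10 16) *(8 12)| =|(0 15 4 14 12 8 10 16)| =8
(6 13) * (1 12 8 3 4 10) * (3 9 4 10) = (1 12 8 9 4 3 10)(6 13) = [0, 12, 2, 10, 3, 5, 13, 7, 9, 4, 1, 11, 8, 6]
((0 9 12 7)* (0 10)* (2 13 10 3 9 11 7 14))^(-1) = (0 10 13 2 14 12 9 3 7 11) = [10, 1, 14, 7, 4, 5, 6, 11, 8, 3, 13, 0, 9, 2, 12]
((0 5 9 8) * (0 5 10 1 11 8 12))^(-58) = (0 9 8 1)(5 11 10 12) = [9, 0, 2, 3, 4, 11, 6, 7, 1, 8, 12, 10, 5]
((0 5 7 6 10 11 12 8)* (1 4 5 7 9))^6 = [8, 5, 2, 3, 9, 1, 7, 0, 12, 4, 6, 10, 11] = (0 8 12 11 10 6 7)(1 5)(4 9)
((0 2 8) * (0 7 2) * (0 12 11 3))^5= (0 12 11 3)(2 7 8)= [12, 1, 7, 0, 4, 5, 6, 8, 2, 9, 10, 3, 11]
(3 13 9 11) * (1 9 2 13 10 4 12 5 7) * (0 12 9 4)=(0 12 5 7 1 4 9 11 3 10)(2 13)=[12, 4, 13, 10, 9, 7, 6, 1, 8, 11, 0, 3, 5, 2]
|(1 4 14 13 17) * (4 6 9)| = |(1 6 9 4 14 13 17)| = 7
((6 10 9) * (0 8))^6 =[0, 1, 2, 3, 4, 5, 6, 7, 8, 9, 10] =(10)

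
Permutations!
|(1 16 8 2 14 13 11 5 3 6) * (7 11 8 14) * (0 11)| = 12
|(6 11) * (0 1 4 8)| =4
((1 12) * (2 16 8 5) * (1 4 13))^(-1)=(1 13 4 12)(2 5 8 16)=[0, 13, 5, 3, 12, 8, 6, 7, 16, 9, 10, 11, 1, 4, 14, 15, 2]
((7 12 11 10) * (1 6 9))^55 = (1 6 9)(7 10 11 12) = [0, 6, 2, 3, 4, 5, 9, 10, 8, 1, 11, 12, 7]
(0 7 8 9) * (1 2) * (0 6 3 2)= (0 7 8 9 6 3 2 1)= [7, 0, 1, 2, 4, 5, 3, 8, 9, 6]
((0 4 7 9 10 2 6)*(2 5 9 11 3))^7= (11)(5 9 10)= [0, 1, 2, 3, 4, 9, 6, 7, 8, 10, 5, 11]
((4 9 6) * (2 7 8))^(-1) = (2 8 7)(4 6 9) = [0, 1, 8, 3, 6, 5, 9, 2, 7, 4]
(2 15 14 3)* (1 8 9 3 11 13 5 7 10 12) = [0, 8, 15, 2, 4, 7, 6, 10, 9, 3, 12, 13, 1, 5, 11, 14] = (1 8 9 3 2 15 14 11 13 5 7 10 12)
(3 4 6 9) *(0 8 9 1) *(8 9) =(0 9 3 4 6 1) =[9, 0, 2, 4, 6, 5, 1, 7, 8, 3]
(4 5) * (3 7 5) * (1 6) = (1 6)(3 7 5 4) = [0, 6, 2, 7, 3, 4, 1, 5]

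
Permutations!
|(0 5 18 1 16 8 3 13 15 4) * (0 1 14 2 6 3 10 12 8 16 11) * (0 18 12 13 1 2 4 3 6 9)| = |(0 5 12 8 10 13 15 3 1 11 18 14 4 2 9)| = 15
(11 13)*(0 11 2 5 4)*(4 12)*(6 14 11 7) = (0 7 6 14 11 13 2 5 12 4) = [7, 1, 5, 3, 0, 12, 14, 6, 8, 9, 10, 13, 4, 2, 11]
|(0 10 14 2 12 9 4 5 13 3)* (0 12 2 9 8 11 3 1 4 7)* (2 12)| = |(0 10 14 9 7)(1 4 5 13)(2 12 8 11 3)| = 20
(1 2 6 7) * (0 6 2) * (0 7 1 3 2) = (0 6 1 7 3 2) = [6, 7, 0, 2, 4, 5, 1, 3]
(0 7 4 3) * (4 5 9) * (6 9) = (0 7 5 6 9 4 3) = [7, 1, 2, 0, 3, 6, 9, 5, 8, 4]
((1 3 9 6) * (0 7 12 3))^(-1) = (0 1 6 9 3 12 7) = [1, 6, 2, 12, 4, 5, 9, 0, 8, 3, 10, 11, 7]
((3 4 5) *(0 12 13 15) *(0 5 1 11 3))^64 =[5, 1, 2, 3, 4, 15, 6, 7, 8, 9, 10, 11, 0, 12, 14, 13] =(0 5 15 13 12)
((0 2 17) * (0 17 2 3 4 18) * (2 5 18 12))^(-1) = (0 18 5 2 12 4 3) = [18, 1, 12, 0, 3, 2, 6, 7, 8, 9, 10, 11, 4, 13, 14, 15, 16, 17, 5]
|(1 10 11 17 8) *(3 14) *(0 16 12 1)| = |(0 16 12 1 10 11 17 8)(3 14)| = 8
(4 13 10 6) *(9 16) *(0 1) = (0 1)(4 13 10 6)(9 16) = [1, 0, 2, 3, 13, 5, 4, 7, 8, 16, 6, 11, 12, 10, 14, 15, 9]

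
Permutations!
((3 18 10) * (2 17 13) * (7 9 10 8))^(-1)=(2 13 17)(3 10 9 7 8 18)=[0, 1, 13, 10, 4, 5, 6, 8, 18, 7, 9, 11, 12, 17, 14, 15, 16, 2, 3]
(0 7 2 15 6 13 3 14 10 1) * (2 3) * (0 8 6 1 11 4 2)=(0 7 3 14 10 11 4 2 15 1 8 6 13)=[7, 8, 15, 14, 2, 5, 13, 3, 6, 9, 11, 4, 12, 0, 10, 1]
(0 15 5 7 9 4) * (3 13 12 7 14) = (0 15 5 14 3 13 12 7 9 4) = [15, 1, 2, 13, 0, 14, 6, 9, 8, 4, 10, 11, 7, 12, 3, 5]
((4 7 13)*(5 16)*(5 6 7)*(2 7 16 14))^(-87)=(2 4)(5 7)(6 16)(13 14)=[0, 1, 4, 3, 2, 7, 16, 5, 8, 9, 10, 11, 12, 14, 13, 15, 6]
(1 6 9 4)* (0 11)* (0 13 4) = (0 11 13 4 1 6 9) = [11, 6, 2, 3, 1, 5, 9, 7, 8, 0, 10, 13, 12, 4]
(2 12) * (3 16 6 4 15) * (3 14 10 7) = (2 12)(3 16 6 4 15 14 10 7) = [0, 1, 12, 16, 15, 5, 4, 3, 8, 9, 7, 11, 2, 13, 10, 14, 6]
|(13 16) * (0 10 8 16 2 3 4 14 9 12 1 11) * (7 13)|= |(0 10 8 16 7 13 2 3 4 14 9 12 1 11)|= 14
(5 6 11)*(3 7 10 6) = (3 7 10 6 11 5) = [0, 1, 2, 7, 4, 3, 11, 10, 8, 9, 6, 5]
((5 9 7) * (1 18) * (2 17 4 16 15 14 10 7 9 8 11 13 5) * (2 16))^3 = [0, 18, 2, 3, 4, 13, 6, 14, 5, 9, 15, 8, 12, 11, 16, 7, 10, 17, 1] = (1 18)(5 13 11 8)(7 14 16 10 15)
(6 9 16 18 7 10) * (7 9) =(6 7 10)(9 16 18) =[0, 1, 2, 3, 4, 5, 7, 10, 8, 16, 6, 11, 12, 13, 14, 15, 18, 17, 9]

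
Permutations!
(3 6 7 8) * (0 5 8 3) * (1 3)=[5, 3, 2, 6, 4, 8, 7, 1, 0]=(0 5 8)(1 3 6 7)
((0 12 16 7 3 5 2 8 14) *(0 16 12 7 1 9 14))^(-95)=(0 7 3 5 2 8)(1 9 14 16)=[7, 9, 8, 5, 4, 2, 6, 3, 0, 14, 10, 11, 12, 13, 16, 15, 1]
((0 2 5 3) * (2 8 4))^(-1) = [3, 1, 4, 5, 8, 2, 6, 7, 0] = (0 3 5 2 4 8)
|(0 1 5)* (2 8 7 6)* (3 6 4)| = |(0 1 5)(2 8 7 4 3 6)| = 6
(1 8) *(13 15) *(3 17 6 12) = (1 8)(3 17 6 12)(13 15) = [0, 8, 2, 17, 4, 5, 12, 7, 1, 9, 10, 11, 3, 15, 14, 13, 16, 6]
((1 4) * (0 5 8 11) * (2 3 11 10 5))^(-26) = [3, 1, 11, 0, 4, 8, 6, 7, 10, 9, 5, 2] = (0 3)(2 11)(5 8 10)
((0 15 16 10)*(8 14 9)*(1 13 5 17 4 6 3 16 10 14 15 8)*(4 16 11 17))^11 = (17)(0 10 15 8) = [10, 1, 2, 3, 4, 5, 6, 7, 0, 9, 15, 11, 12, 13, 14, 8, 16, 17]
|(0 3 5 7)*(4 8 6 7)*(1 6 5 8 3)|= |(0 1 6 7)(3 8 5 4)|= 4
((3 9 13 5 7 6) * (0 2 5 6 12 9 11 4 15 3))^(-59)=(0 9 5 6 12 2 13 7)(3 11 4 15)=[9, 1, 13, 11, 15, 6, 12, 0, 8, 5, 10, 4, 2, 7, 14, 3]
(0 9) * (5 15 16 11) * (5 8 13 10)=[9, 1, 2, 3, 4, 15, 6, 7, 13, 0, 5, 8, 12, 10, 14, 16, 11]=(0 9)(5 15 16 11 8 13 10)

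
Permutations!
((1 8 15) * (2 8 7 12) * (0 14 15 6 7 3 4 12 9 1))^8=(0 15 14)(1 9 7 6 8 2 12 4 3)=[15, 9, 12, 1, 3, 5, 8, 6, 2, 7, 10, 11, 4, 13, 0, 14]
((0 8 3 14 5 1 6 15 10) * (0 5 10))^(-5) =[10, 8, 2, 1, 4, 0, 3, 7, 5, 9, 15, 11, 12, 13, 6, 14] =(0 10 15 14 6 3 1 8 5)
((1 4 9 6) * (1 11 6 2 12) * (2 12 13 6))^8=(13)=[0, 1, 2, 3, 4, 5, 6, 7, 8, 9, 10, 11, 12, 13]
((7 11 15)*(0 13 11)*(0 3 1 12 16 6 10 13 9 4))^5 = (0 4 9)(1 13)(3 10)(6 7)(11 12)(15 16) = [4, 13, 2, 10, 9, 5, 7, 6, 8, 0, 3, 12, 11, 1, 14, 16, 15]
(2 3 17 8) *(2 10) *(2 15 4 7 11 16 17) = [0, 1, 3, 2, 7, 5, 6, 11, 10, 9, 15, 16, 12, 13, 14, 4, 17, 8] = (2 3)(4 7 11 16 17 8 10 15)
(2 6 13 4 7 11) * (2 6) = (4 7 11 6 13) = [0, 1, 2, 3, 7, 5, 13, 11, 8, 9, 10, 6, 12, 4]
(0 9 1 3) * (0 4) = (0 9 1 3 4) = [9, 3, 2, 4, 0, 5, 6, 7, 8, 1]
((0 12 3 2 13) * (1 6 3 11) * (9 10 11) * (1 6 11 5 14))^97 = [12, 11, 13, 2, 4, 14, 3, 7, 8, 10, 5, 6, 9, 0, 1] = (0 12 9 10 5 14 1 11 6 3 2 13)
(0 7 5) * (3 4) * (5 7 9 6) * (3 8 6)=[9, 1, 2, 4, 8, 0, 5, 7, 6, 3]=(0 9 3 4 8 6 5)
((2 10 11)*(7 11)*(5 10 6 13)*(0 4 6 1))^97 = [11, 7, 10, 3, 2, 4, 1, 13, 8, 9, 6, 5, 12, 0] = (0 11 5 4 2 10 6 1 7 13)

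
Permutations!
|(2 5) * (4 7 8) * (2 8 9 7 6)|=10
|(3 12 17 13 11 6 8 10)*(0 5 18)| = |(0 5 18)(3 12 17 13 11 6 8 10)| = 24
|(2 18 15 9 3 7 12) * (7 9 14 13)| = 14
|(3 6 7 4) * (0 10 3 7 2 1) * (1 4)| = |(0 10 3 6 2 4 7 1)| = 8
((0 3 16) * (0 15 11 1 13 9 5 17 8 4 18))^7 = (0 9 3 5 16 17 15 8 11 4 1 18 13) = [9, 18, 2, 5, 1, 16, 6, 7, 11, 3, 10, 4, 12, 0, 14, 8, 17, 15, 13]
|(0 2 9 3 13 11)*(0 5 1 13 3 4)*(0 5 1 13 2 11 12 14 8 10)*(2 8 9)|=|(0 11 1 8 10)(4 5 13 12 14 9)|=30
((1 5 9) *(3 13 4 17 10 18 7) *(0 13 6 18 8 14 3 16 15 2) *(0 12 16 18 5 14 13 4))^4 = (18)(0 8 17)(1 5 3)(4 13 10)(6 14 9) = [8, 5, 2, 1, 13, 3, 14, 7, 17, 6, 4, 11, 12, 10, 9, 15, 16, 0, 18]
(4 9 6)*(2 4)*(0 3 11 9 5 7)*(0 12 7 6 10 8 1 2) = (0 3 11 9 10 8 1 2 4 5 6)(7 12) = [3, 2, 4, 11, 5, 6, 0, 12, 1, 10, 8, 9, 7]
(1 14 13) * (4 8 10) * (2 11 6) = (1 14 13)(2 11 6)(4 8 10) = [0, 14, 11, 3, 8, 5, 2, 7, 10, 9, 4, 6, 12, 1, 13]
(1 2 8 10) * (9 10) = (1 2 8 9 10) = [0, 2, 8, 3, 4, 5, 6, 7, 9, 10, 1]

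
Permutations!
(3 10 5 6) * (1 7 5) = (1 7 5 6 3 10) = [0, 7, 2, 10, 4, 6, 3, 5, 8, 9, 1]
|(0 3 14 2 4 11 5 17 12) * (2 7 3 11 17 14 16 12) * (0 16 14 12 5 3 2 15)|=|(0 11 3 14 7 2 4 17 15)(5 12 16)|=9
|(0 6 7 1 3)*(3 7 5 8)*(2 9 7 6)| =|(0 2 9 7 1 6 5 8 3)| =9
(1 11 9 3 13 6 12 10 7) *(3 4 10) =(1 11 9 4 10 7)(3 13 6 12) =[0, 11, 2, 13, 10, 5, 12, 1, 8, 4, 7, 9, 3, 6]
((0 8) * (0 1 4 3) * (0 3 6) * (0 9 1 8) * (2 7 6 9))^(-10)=[0, 9, 6, 3, 1, 5, 7, 2, 8, 4]=(1 9 4)(2 6 7)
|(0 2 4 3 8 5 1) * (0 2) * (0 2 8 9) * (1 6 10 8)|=|(0 2 4 3 9)(5 6 10 8)|=20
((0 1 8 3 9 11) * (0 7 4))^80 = (11) = [0, 1, 2, 3, 4, 5, 6, 7, 8, 9, 10, 11]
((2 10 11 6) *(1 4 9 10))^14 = (11) = [0, 1, 2, 3, 4, 5, 6, 7, 8, 9, 10, 11]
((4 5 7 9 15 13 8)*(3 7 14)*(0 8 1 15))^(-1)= [9, 13, 2, 14, 8, 4, 6, 3, 0, 7, 10, 11, 12, 15, 5, 1]= (0 9 7 3 14 5 4 8)(1 13 15)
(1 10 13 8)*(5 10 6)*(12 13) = (1 6 5 10 12 13 8) = [0, 6, 2, 3, 4, 10, 5, 7, 1, 9, 12, 11, 13, 8]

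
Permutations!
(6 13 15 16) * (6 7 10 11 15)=(6 13)(7 10 11 15 16)=[0, 1, 2, 3, 4, 5, 13, 10, 8, 9, 11, 15, 12, 6, 14, 16, 7]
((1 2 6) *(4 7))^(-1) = (1 6 2)(4 7) = [0, 6, 1, 3, 7, 5, 2, 4]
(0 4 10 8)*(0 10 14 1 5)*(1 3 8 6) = [4, 5, 2, 8, 14, 0, 1, 7, 10, 9, 6, 11, 12, 13, 3] = (0 4 14 3 8 10 6 1 5)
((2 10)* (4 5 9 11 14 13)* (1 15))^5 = [0, 15, 10, 3, 13, 4, 6, 7, 8, 5, 2, 9, 12, 14, 11, 1] = (1 15)(2 10)(4 13 14 11 9 5)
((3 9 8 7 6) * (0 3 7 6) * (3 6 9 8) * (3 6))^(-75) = (0 9)(3 6)(7 8) = [9, 1, 2, 6, 4, 5, 3, 8, 7, 0]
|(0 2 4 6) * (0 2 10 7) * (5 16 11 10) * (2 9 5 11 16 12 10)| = |(16)(0 11 2 4 6 9 5 12 10 7)| = 10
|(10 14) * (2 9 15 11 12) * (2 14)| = 7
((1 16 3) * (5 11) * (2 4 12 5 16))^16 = (16) = [0, 1, 2, 3, 4, 5, 6, 7, 8, 9, 10, 11, 12, 13, 14, 15, 16]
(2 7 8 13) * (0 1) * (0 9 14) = (0 1 9 14)(2 7 8 13) = [1, 9, 7, 3, 4, 5, 6, 8, 13, 14, 10, 11, 12, 2, 0]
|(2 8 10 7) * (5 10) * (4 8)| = |(2 4 8 5 10 7)| = 6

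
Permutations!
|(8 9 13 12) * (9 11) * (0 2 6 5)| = |(0 2 6 5)(8 11 9 13 12)| = 20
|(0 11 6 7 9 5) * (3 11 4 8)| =9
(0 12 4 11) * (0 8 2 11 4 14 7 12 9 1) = (0 9 1)(2 11 8)(7 12 14) = [9, 0, 11, 3, 4, 5, 6, 12, 2, 1, 10, 8, 14, 13, 7]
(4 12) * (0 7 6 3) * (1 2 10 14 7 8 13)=(0 8 13 1 2 10 14 7 6 3)(4 12)=[8, 2, 10, 0, 12, 5, 3, 6, 13, 9, 14, 11, 4, 1, 7]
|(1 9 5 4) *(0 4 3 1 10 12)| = |(0 4 10 12)(1 9 5 3)| = 4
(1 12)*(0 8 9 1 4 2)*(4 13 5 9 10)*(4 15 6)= (0 8 10 15 6 4 2)(1 12 13 5 9)= [8, 12, 0, 3, 2, 9, 4, 7, 10, 1, 15, 11, 13, 5, 14, 6]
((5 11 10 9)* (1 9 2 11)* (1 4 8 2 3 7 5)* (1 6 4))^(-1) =(1 5 7 3 10 11 2 8 4 6 9) =[0, 5, 8, 10, 6, 7, 9, 3, 4, 1, 11, 2]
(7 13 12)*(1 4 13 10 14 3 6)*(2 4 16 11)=[0, 16, 4, 6, 13, 5, 1, 10, 8, 9, 14, 2, 7, 12, 3, 15, 11]=(1 16 11 2 4 13 12 7 10 14 3 6)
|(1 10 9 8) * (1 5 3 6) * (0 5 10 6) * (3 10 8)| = |(0 5 10 9 3)(1 6)| = 10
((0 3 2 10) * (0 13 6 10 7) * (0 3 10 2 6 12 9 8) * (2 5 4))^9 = (0 12)(2 6)(3 4)(5 7)(8 13)(9 10) = [12, 1, 6, 4, 3, 7, 2, 5, 13, 10, 9, 11, 0, 8]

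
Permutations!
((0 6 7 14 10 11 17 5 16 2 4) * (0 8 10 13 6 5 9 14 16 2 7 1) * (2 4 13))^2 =[4, 5, 6, 3, 10, 8, 0, 7, 11, 2, 17, 9, 12, 1, 13, 15, 16, 14] =(0 4 10 17 14 13 1 5 8 11 9 2 6)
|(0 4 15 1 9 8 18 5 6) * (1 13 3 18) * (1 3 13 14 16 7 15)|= 36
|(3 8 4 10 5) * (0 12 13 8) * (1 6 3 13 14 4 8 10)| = 21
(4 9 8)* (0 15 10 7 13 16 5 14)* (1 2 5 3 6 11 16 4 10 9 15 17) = [17, 2, 5, 6, 15, 14, 11, 13, 10, 8, 7, 16, 12, 4, 0, 9, 3, 1] = (0 17 1 2 5 14)(3 6 11 16)(4 15 9 8 10 7 13)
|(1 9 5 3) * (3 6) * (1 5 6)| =5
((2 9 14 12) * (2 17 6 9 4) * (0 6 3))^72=(0 9 12 3 6 14 17)=[9, 1, 2, 6, 4, 5, 14, 7, 8, 12, 10, 11, 3, 13, 17, 15, 16, 0]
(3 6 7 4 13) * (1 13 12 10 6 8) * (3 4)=(1 13 4 12 10 6 7 3 8)=[0, 13, 2, 8, 12, 5, 7, 3, 1, 9, 6, 11, 10, 4]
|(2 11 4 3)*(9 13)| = 4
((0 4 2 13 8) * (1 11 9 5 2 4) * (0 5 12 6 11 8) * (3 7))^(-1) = (0 13 2 5 8 1)(3 7)(6 12 9 11) = [13, 0, 5, 7, 4, 8, 12, 3, 1, 11, 10, 6, 9, 2]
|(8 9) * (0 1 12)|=|(0 1 12)(8 9)|=6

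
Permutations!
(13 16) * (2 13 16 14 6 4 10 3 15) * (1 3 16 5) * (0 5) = (0 5 1 3 15 2 13 14 6 4 10 16) = [5, 3, 13, 15, 10, 1, 4, 7, 8, 9, 16, 11, 12, 14, 6, 2, 0]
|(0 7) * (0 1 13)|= 4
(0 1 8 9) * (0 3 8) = (0 1)(3 8 9) = [1, 0, 2, 8, 4, 5, 6, 7, 9, 3]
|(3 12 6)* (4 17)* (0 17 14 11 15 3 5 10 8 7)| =13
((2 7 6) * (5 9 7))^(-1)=(2 6 7 9 5)=[0, 1, 6, 3, 4, 2, 7, 9, 8, 5]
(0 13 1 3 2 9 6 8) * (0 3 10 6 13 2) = (0 2 9 13 1 10 6 8 3) = [2, 10, 9, 0, 4, 5, 8, 7, 3, 13, 6, 11, 12, 1]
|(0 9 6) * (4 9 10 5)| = 6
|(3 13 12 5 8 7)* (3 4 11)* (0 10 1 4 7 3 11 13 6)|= |(0 10 1 4 13 12 5 8 3 6)|= 10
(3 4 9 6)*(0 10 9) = [10, 1, 2, 4, 0, 5, 3, 7, 8, 6, 9] = (0 10 9 6 3 4)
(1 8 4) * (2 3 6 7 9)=(1 8 4)(2 3 6 7 9)=[0, 8, 3, 6, 1, 5, 7, 9, 4, 2]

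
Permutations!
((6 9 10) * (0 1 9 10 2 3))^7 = (0 9 3 1 2)(6 10) = [9, 2, 0, 1, 4, 5, 10, 7, 8, 3, 6]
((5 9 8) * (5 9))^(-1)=(8 9)=[0, 1, 2, 3, 4, 5, 6, 7, 9, 8]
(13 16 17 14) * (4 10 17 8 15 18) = (4 10 17 14 13 16 8 15 18) = [0, 1, 2, 3, 10, 5, 6, 7, 15, 9, 17, 11, 12, 16, 13, 18, 8, 14, 4]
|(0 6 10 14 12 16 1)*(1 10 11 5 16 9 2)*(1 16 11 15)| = 12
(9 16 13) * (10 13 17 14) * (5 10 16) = (5 10 13 9)(14 16 17) = [0, 1, 2, 3, 4, 10, 6, 7, 8, 5, 13, 11, 12, 9, 16, 15, 17, 14]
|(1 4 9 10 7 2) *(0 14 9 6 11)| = 10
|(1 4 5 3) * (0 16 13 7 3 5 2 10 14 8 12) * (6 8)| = 13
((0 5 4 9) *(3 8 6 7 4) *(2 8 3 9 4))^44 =(0 9 5) =[9, 1, 2, 3, 4, 0, 6, 7, 8, 5]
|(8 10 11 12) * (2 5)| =|(2 5)(8 10 11 12)| =4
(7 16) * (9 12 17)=(7 16)(9 12 17)=[0, 1, 2, 3, 4, 5, 6, 16, 8, 12, 10, 11, 17, 13, 14, 15, 7, 9]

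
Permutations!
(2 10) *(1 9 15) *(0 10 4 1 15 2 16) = (0 10 16)(1 9 2 4) = [10, 9, 4, 3, 1, 5, 6, 7, 8, 2, 16, 11, 12, 13, 14, 15, 0]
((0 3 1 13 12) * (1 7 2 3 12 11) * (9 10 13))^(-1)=(0 12)(1 11 13 10 9)(2 7 3)=[12, 11, 7, 2, 4, 5, 6, 3, 8, 1, 9, 13, 0, 10]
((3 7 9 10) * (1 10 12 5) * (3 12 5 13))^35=(1 13 9 10 3 5 12 7)=[0, 13, 2, 5, 4, 12, 6, 1, 8, 10, 3, 11, 7, 9]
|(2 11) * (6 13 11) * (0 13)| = |(0 13 11 2 6)| = 5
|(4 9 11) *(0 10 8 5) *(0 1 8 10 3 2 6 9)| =|(0 3 2 6 9 11 4)(1 8 5)| =21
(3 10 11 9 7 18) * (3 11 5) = (3 10 5)(7 18 11 9) = [0, 1, 2, 10, 4, 3, 6, 18, 8, 7, 5, 9, 12, 13, 14, 15, 16, 17, 11]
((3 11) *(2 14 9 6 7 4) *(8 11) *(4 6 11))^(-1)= (2 4 8 3 11 9 14)(6 7)= [0, 1, 4, 11, 8, 5, 7, 6, 3, 14, 10, 9, 12, 13, 2]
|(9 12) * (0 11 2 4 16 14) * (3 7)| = 6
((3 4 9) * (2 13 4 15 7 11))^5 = [0, 1, 15, 13, 11, 5, 6, 9, 8, 2, 10, 3, 12, 7, 14, 4] = (2 15 4 11 3 13 7 9)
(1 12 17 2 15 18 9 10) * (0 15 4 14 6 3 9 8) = [15, 12, 4, 9, 14, 5, 3, 7, 0, 10, 1, 11, 17, 13, 6, 18, 16, 2, 8] = (0 15 18 8)(1 12 17 2 4 14 6 3 9 10)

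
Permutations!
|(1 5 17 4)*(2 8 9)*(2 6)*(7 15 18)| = 12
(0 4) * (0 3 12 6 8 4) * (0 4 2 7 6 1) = [4, 0, 7, 12, 3, 5, 8, 6, 2, 9, 10, 11, 1] = (0 4 3 12 1)(2 7 6 8)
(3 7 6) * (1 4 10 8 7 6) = (1 4 10 8 7)(3 6) = [0, 4, 2, 6, 10, 5, 3, 1, 7, 9, 8]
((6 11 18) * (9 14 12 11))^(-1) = (6 18 11 12 14 9) = [0, 1, 2, 3, 4, 5, 18, 7, 8, 6, 10, 12, 14, 13, 9, 15, 16, 17, 11]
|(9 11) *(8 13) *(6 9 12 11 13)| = |(6 9 13 8)(11 12)| = 4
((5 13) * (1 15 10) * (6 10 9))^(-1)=(1 10 6 9 15)(5 13)=[0, 10, 2, 3, 4, 13, 9, 7, 8, 15, 6, 11, 12, 5, 14, 1]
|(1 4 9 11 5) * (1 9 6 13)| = 12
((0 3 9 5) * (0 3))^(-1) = (3 5 9) = [0, 1, 2, 5, 4, 9, 6, 7, 8, 3]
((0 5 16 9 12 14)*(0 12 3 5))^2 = [0, 1, 2, 16, 4, 9, 6, 7, 8, 5, 10, 11, 12, 13, 14, 15, 3] = (3 16)(5 9)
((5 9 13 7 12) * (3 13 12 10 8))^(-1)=[0, 1, 2, 8, 4, 12, 6, 13, 10, 5, 7, 11, 9, 3]=(3 8 10 7 13)(5 12 9)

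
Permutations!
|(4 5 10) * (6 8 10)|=|(4 5 6 8 10)|=5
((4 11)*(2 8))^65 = [0, 1, 8, 3, 11, 5, 6, 7, 2, 9, 10, 4] = (2 8)(4 11)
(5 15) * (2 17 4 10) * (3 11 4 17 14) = (17)(2 14 3 11 4 10)(5 15) = [0, 1, 14, 11, 10, 15, 6, 7, 8, 9, 2, 4, 12, 13, 3, 5, 16, 17]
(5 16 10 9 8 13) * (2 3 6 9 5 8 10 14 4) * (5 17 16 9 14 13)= (2 3 6 14 4)(5 9 10 17 16 13 8)= [0, 1, 3, 6, 2, 9, 14, 7, 5, 10, 17, 11, 12, 8, 4, 15, 13, 16]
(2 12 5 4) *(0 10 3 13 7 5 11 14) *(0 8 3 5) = (0 10 5 4 2 12 11 14 8 3 13 7) = [10, 1, 12, 13, 2, 4, 6, 0, 3, 9, 5, 14, 11, 7, 8]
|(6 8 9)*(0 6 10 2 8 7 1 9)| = |(0 6 7 1 9 10 2 8)| = 8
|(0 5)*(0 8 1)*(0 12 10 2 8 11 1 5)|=|(1 12 10 2 8 5 11)|=7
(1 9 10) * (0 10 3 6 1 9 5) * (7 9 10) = (10)(0 7 9 3 6 1 5) = [7, 5, 2, 6, 4, 0, 1, 9, 8, 3, 10]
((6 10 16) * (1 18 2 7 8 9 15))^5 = (1 9 7 18 15 8 2)(6 16 10) = [0, 9, 1, 3, 4, 5, 16, 18, 2, 7, 6, 11, 12, 13, 14, 8, 10, 17, 15]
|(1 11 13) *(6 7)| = 6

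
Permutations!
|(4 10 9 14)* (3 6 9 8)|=7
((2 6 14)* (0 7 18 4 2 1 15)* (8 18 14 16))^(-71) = (0 15 1 14 7)(2 6 16 8 18 4) = [15, 14, 6, 3, 2, 5, 16, 0, 18, 9, 10, 11, 12, 13, 7, 1, 8, 17, 4]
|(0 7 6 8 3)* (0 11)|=|(0 7 6 8 3 11)|=6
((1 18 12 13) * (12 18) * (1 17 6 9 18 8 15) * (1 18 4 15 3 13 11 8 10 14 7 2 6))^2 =(1 11 3 17 12 8 13)(2 9 15 10 7 6 4 18 14) =[0, 11, 9, 17, 18, 5, 4, 6, 13, 15, 7, 3, 8, 1, 2, 10, 16, 12, 14]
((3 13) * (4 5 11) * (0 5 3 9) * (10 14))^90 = [9, 1, 2, 4, 11, 0, 6, 7, 8, 13, 10, 5, 12, 3, 14] = (14)(0 9 13 3 4 11 5)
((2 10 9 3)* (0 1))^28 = [0, 1, 2, 3, 4, 5, 6, 7, 8, 9, 10] = (10)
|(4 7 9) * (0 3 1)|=|(0 3 1)(4 7 9)|=3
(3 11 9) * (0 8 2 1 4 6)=[8, 4, 1, 11, 6, 5, 0, 7, 2, 3, 10, 9]=(0 8 2 1 4 6)(3 11 9)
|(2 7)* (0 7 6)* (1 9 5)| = |(0 7 2 6)(1 9 5)| = 12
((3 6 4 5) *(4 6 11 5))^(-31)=(3 5 11)=[0, 1, 2, 5, 4, 11, 6, 7, 8, 9, 10, 3]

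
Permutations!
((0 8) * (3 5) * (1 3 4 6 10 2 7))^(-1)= (0 8)(1 7 2 10 6 4 5 3)= [8, 7, 10, 1, 5, 3, 4, 2, 0, 9, 6]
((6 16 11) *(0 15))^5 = [15, 1, 2, 3, 4, 5, 11, 7, 8, 9, 10, 16, 12, 13, 14, 0, 6] = (0 15)(6 11 16)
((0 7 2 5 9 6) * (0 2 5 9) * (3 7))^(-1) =[5, 1, 6, 0, 4, 7, 9, 3, 8, 2] =(0 5 7 3)(2 6 9)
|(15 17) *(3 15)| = |(3 15 17)| = 3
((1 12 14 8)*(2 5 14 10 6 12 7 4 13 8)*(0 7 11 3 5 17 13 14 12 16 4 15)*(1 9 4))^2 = (0 15 7)(1 3 12 6)(2 13 9 14 17 8 4)(5 10 16 11) = [15, 3, 13, 12, 2, 10, 1, 0, 4, 14, 16, 5, 6, 9, 17, 7, 11, 8]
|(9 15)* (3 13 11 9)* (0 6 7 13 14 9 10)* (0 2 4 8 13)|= 12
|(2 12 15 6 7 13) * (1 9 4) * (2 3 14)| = 24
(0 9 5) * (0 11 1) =(0 9 5 11 1) =[9, 0, 2, 3, 4, 11, 6, 7, 8, 5, 10, 1]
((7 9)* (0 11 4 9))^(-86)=(0 7 9 4 11)=[7, 1, 2, 3, 11, 5, 6, 9, 8, 4, 10, 0]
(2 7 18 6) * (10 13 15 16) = (2 7 18 6)(10 13 15 16) = [0, 1, 7, 3, 4, 5, 2, 18, 8, 9, 13, 11, 12, 15, 14, 16, 10, 17, 6]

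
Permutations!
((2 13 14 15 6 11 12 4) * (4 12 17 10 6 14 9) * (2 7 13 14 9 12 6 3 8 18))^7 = (2 12 18 13 8 7 3 4 10 9 17 15 11 14 6) = [0, 1, 12, 4, 10, 5, 2, 3, 7, 17, 9, 14, 18, 8, 6, 11, 16, 15, 13]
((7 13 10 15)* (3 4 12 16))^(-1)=(3 16 12 4)(7 15 10 13)=[0, 1, 2, 16, 3, 5, 6, 15, 8, 9, 13, 11, 4, 7, 14, 10, 12]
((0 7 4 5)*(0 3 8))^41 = (0 8 3 5 4 7) = [8, 1, 2, 5, 7, 4, 6, 0, 3]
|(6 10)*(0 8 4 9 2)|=|(0 8 4 9 2)(6 10)|=10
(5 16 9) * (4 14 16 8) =[0, 1, 2, 3, 14, 8, 6, 7, 4, 5, 10, 11, 12, 13, 16, 15, 9] =(4 14 16 9 5 8)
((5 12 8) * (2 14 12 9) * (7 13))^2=(2 12 5)(8 9 14)=[0, 1, 12, 3, 4, 2, 6, 7, 9, 14, 10, 11, 5, 13, 8]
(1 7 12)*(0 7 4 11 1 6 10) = (0 7 12 6 10)(1 4 11) = [7, 4, 2, 3, 11, 5, 10, 12, 8, 9, 0, 1, 6]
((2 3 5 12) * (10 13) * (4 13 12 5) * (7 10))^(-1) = (2 12 10 7 13 4 3) = [0, 1, 12, 2, 3, 5, 6, 13, 8, 9, 7, 11, 10, 4]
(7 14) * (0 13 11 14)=[13, 1, 2, 3, 4, 5, 6, 0, 8, 9, 10, 14, 12, 11, 7]=(0 13 11 14 7)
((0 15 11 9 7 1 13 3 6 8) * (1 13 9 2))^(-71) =[7, 8, 6, 2, 4, 5, 1, 15, 9, 0, 10, 3, 12, 11, 14, 13] =(0 7 15 13 11 3 2 6 1 8 9)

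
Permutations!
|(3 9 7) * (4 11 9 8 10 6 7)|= |(3 8 10 6 7)(4 11 9)|= 15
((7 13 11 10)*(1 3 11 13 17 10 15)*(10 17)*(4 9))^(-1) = [0, 15, 2, 1, 9, 5, 6, 10, 8, 4, 7, 3, 12, 13, 14, 11, 16, 17] = (17)(1 15 11 3)(4 9)(7 10)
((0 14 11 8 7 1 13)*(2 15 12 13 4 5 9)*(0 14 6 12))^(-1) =(0 15 2 9 5 4 1 7 8 11 14 13 12 6) =[15, 7, 9, 3, 1, 4, 0, 8, 11, 5, 10, 14, 6, 12, 13, 2]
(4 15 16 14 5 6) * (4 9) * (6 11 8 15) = (4 6 9)(5 11 8 15 16 14) = [0, 1, 2, 3, 6, 11, 9, 7, 15, 4, 10, 8, 12, 13, 5, 16, 14]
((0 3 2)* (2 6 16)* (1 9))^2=(0 6 2 3 16)=[6, 1, 3, 16, 4, 5, 2, 7, 8, 9, 10, 11, 12, 13, 14, 15, 0]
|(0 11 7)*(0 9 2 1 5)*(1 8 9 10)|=|(0 11 7 10 1 5)(2 8 9)|=6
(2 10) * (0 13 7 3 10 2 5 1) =[13, 0, 2, 10, 4, 1, 6, 3, 8, 9, 5, 11, 12, 7] =(0 13 7 3 10 5 1)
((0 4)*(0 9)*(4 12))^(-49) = (0 9 4 12) = [9, 1, 2, 3, 12, 5, 6, 7, 8, 4, 10, 11, 0]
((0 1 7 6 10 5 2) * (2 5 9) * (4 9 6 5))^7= (6 10)= [0, 1, 2, 3, 4, 5, 10, 7, 8, 9, 6]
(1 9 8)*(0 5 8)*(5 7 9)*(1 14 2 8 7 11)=(0 11 1 5 7 9)(2 8 14)=[11, 5, 8, 3, 4, 7, 6, 9, 14, 0, 10, 1, 12, 13, 2]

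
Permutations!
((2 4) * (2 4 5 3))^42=(5)=[0, 1, 2, 3, 4, 5]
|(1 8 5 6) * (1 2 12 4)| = 7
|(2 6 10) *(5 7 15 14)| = |(2 6 10)(5 7 15 14)| = 12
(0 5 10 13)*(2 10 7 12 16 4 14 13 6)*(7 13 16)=(0 5 13)(2 10 6)(4 14 16)(7 12)=[5, 1, 10, 3, 14, 13, 2, 12, 8, 9, 6, 11, 7, 0, 16, 15, 4]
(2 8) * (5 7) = [0, 1, 8, 3, 4, 7, 6, 5, 2] = (2 8)(5 7)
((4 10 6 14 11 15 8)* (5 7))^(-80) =(4 11 10 15 6 8 14) =[0, 1, 2, 3, 11, 5, 8, 7, 14, 9, 15, 10, 12, 13, 4, 6]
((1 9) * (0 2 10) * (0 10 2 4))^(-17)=(10)(0 4)(1 9)=[4, 9, 2, 3, 0, 5, 6, 7, 8, 1, 10]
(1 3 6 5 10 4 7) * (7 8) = (1 3 6 5 10 4 8 7) = [0, 3, 2, 6, 8, 10, 5, 1, 7, 9, 4]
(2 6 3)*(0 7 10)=(0 7 10)(2 6 3)=[7, 1, 6, 2, 4, 5, 3, 10, 8, 9, 0]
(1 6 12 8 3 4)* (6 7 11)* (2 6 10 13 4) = (1 7 11 10 13 4)(2 6 12 8 3) = [0, 7, 6, 2, 1, 5, 12, 11, 3, 9, 13, 10, 8, 4]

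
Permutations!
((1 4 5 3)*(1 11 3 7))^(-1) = (1 7 5 4)(3 11) = [0, 7, 2, 11, 1, 4, 6, 5, 8, 9, 10, 3]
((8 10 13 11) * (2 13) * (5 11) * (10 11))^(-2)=(2 5)(10 13)=[0, 1, 5, 3, 4, 2, 6, 7, 8, 9, 13, 11, 12, 10]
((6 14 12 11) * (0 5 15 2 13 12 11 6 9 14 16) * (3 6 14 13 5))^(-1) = (0 16 6 3)(2 15 5)(9 11 14 12 13) = [16, 1, 15, 0, 4, 2, 3, 7, 8, 11, 10, 14, 13, 9, 12, 5, 6]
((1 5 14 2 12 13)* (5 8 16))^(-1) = (1 13 12 2 14 5 16 8) = [0, 13, 14, 3, 4, 16, 6, 7, 1, 9, 10, 11, 2, 12, 5, 15, 8]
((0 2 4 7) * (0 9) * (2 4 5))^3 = (0 9 7 4)(2 5) = [9, 1, 5, 3, 0, 2, 6, 4, 8, 7]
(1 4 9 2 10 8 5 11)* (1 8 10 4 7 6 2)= (1 7 6 2 4 9)(5 11 8)= [0, 7, 4, 3, 9, 11, 2, 6, 5, 1, 10, 8]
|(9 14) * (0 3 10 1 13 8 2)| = 14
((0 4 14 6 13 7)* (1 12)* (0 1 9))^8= (0 9 12 1 7 13 6 14 4)= [9, 7, 2, 3, 0, 5, 14, 13, 8, 12, 10, 11, 1, 6, 4]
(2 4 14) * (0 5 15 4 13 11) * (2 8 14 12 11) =(0 5 15 4 12 11)(2 13)(8 14) =[5, 1, 13, 3, 12, 15, 6, 7, 14, 9, 10, 0, 11, 2, 8, 4]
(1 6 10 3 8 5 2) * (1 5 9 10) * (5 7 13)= (1 6)(2 7 13 5)(3 8 9 10)= [0, 6, 7, 8, 4, 2, 1, 13, 9, 10, 3, 11, 12, 5]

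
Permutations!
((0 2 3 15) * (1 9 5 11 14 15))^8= [15, 3, 0, 2, 4, 9, 6, 7, 8, 1, 10, 5, 12, 13, 11, 14]= (0 15 14 11 5 9 1 3 2)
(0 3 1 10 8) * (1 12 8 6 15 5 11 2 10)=[3, 1, 10, 12, 4, 11, 15, 7, 0, 9, 6, 2, 8, 13, 14, 5]=(0 3 12 8)(2 10 6 15 5 11)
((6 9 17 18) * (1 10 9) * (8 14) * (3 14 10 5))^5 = (1 10)(3 17)(5 9)(6 8)(14 18) = [0, 10, 2, 17, 4, 9, 8, 7, 6, 5, 1, 11, 12, 13, 18, 15, 16, 3, 14]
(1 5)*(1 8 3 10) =(1 5 8 3 10) =[0, 5, 2, 10, 4, 8, 6, 7, 3, 9, 1]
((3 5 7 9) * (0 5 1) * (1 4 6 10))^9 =(10) =[0, 1, 2, 3, 4, 5, 6, 7, 8, 9, 10]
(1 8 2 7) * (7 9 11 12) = (1 8 2 9 11 12 7) = [0, 8, 9, 3, 4, 5, 6, 1, 2, 11, 10, 12, 7]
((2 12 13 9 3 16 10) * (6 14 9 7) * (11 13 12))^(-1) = (2 10 16 3 9 14 6 7 13 11) = [0, 1, 10, 9, 4, 5, 7, 13, 8, 14, 16, 2, 12, 11, 6, 15, 3]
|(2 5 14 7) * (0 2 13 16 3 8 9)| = 10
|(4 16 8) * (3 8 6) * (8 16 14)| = |(3 16 6)(4 14 8)| = 3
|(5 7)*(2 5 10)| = 4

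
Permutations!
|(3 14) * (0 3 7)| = |(0 3 14 7)| = 4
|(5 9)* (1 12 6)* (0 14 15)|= 6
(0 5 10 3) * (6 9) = (0 5 10 3)(6 9) = [5, 1, 2, 0, 4, 10, 9, 7, 8, 6, 3]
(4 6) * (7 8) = (4 6)(7 8) = [0, 1, 2, 3, 6, 5, 4, 8, 7]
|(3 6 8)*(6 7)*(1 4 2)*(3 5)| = 15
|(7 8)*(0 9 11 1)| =4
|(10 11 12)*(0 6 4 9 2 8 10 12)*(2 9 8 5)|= |(12)(0 6 4 8 10 11)(2 5)|= 6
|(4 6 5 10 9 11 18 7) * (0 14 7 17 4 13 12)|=|(0 14 7 13 12)(4 6 5 10 9 11 18 17)|=40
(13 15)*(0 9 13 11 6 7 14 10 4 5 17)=(0 9 13 15 11 6 7 14 10 4 5 17)=[9, 1, 2, 3, 5, 17, 7, 14, 8, 13, 4, 6, 12, 15, 10, 11, 16, 0]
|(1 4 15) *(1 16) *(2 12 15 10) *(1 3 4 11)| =14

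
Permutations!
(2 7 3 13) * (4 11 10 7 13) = (2 13)(3 4 11 10 7) = [0, 1, 13, 4, 11, 5, 6, 3, 8, 9, 7, 10, 12, 2]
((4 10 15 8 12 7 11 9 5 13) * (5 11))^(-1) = (4 13 5 7 12 8 15 10)(9 11) = [0, 1, 2, 3, 13, 7, 6, 12, 15, 11, 4, 9, 8, 5, 14, 10]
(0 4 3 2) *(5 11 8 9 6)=(0 4 3 2)(5 11 8 9 6)=[4, 1, 0, 2, 3, 11, 5, 7, 9, 6, 10, 8]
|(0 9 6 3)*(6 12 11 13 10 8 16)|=10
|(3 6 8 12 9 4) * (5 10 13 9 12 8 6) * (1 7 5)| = |(1 7 5 10 13 9 4 3)| = 8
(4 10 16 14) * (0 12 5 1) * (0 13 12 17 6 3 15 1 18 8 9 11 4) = (0 17 6 3 15 1 13 12 5 18 8 9 11 4 10 16 14) = [17, 13, 2, 15, 10, 18, 3, 7, 9, 11, 16, 4, 5, 12, 0, 1, 14, 6, 8]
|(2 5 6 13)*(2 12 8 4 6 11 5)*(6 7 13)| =10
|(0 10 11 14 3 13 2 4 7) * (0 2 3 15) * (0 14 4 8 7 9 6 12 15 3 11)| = |(0 10)(2 8 7)(3 13 11 4 9 6 12 15 14)| = 18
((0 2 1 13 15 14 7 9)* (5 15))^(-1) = [9, 2, 0, 3, 4, 13, 6, 14, 8, 7, 10, 11, 12, 1, 15, 5] = (0 9 7 14 15 5 13 1 2)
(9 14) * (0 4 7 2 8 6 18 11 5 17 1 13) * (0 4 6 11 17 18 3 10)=(0 6 3 10)(1 13 4 7 2 8 11 5 18 17)(9 14)=[6, 13, 8, 10, 7, 18, 3, 2, 11, 14, 0, 5, 12, 4, 9, 15, 16, 1, 17]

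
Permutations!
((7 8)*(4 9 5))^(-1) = (4 5 9)(7 8) = [0, 1, 2, 3, 5, 9, 6, 8, 7, 4]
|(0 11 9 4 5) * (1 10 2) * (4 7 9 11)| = 6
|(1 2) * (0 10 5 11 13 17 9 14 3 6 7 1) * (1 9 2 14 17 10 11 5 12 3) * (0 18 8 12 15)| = |(0 11 13 10 15)(1 14)(2 18 8 12 3 6 7 9 17)| = 90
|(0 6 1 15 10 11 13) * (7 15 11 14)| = 20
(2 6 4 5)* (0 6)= (0 6 4 5 2)= [6, 1, 0, 3, 5, 2, 4]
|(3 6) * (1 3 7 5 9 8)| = |(1 3 6 7 5 9 8)| = 7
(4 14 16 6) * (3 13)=(3 13)(4 14 16 6)=[0, 1, 2, 13, 14, 5, 4, 7, 8, 9, 10, 11, 12, 3, 16, 15, 6]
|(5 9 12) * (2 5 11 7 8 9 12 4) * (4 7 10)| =|(2 5 12 11 10 4)(7 8 9)| =6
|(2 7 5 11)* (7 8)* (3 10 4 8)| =|(2 3 10 4 8 7 5 11)| =8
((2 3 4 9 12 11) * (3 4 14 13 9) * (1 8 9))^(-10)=(14)=[0, 1, 2, 3, 4, 5, 6, 7, 8, 9, 10, 11, 12, 13, 14]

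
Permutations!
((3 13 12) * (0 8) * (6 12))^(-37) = (0 8)(3 12 6 13) = [8, 1, 2, 12, 4, 5, 13, 7, 0, 9, 10, 11, 6, 3]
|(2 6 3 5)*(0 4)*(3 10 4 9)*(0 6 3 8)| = 3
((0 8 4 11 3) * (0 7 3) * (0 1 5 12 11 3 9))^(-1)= (0 9 7 3 4 8)(1 11 12 5)= [9, 11, 2, 4, 8, 1, 6, 3, 0, 7, 10, 12, 5]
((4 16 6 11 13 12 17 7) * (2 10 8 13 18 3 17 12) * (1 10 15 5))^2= [0, 8, 5, 7, 6, 10, 18, 16, 2, 9, 13, 3, 12, 15, 14, 1, 11, 4, 17]= (1 8 2 5 10 13 15)(3 7 16 11)(4 6 18 17)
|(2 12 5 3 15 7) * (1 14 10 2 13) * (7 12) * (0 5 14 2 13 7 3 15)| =10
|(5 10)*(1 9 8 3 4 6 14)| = 14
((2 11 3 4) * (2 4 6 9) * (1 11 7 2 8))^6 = (11) = [0, 1, 2, 3, 4, 5, 6, 7, 8, 9, 10, 11]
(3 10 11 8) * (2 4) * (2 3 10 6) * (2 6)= [0, 1, 4, 2, 3, 5, 6, 7, 10, 9, 11, 8]= (2 4 3)(8 10 11)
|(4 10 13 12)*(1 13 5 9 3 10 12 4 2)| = |(1 13 4 12 2)(3 10 5 9)| = 20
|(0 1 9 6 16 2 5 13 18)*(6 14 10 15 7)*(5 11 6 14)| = |(0 1 9 5 13 18)(2 11 6 16)(7 14 10 15)| = 12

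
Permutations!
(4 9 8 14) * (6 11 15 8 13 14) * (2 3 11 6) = (2 3 11 15 8)(4 9 13 14) = [0, 1, 3, 11, 9, 5, 6, 7, 2, 13, 10, 15, 12, 14, 4, 8]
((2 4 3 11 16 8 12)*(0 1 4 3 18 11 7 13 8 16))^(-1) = (0 11 18 4 1)(2 12 8 13 7 3) = [11, 0, 12, 2, 1, 5, 6, 3, 13, 9, 10, 18, 8, 7, 14, 15, 16, 17, 4]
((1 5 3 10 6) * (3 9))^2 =[0, 9, 2, 6, 4, 3, 5, 7, 8, 10, 1] =(1 9 10)(3 6 5)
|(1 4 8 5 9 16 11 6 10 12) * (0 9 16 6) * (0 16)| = |(0 9 6 10 12 1 4 8 5)(11 16)| = 18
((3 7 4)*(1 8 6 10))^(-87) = (1 8 6 10) = [0, 8, 2, 3, 4, 5, 10, 7, 6, 9, 1]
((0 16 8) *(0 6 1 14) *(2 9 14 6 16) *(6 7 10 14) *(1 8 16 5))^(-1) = [14, 5, 0, 3, 4, 8, 9, 1, 6, 2, 7, 11, 12, 13, 10, 15, 16] = (16)(0 14 10 7 1 5 8 6 9 2)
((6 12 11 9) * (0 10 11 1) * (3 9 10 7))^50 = (0 7 3 9 6 12 1) = [7, 0, 2, 9, 4, 5, 12, 3, 8, 6, 10, 11, 1]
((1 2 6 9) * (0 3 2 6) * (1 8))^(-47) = [3, 6, 0, 2, 4, 5, 9, 7, 1, 8] = (0 3 2)(1 6 9 8)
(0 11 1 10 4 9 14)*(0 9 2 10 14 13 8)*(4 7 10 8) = (0 11 1 14 9 13 4 2 8)(7 10) = [11, 14, 8, 3, 2, 5, 6, 10, 0, 13, 7, 1, 12, 4, 9]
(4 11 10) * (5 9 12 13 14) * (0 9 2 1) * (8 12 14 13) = (0 9 14 5 2 1)(4 11 10)(8 12) = [9, 0, 1, 3, 11, 2, 6, 7, 12, 14, 4, 10, 8, 13, 5]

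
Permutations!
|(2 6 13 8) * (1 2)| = 5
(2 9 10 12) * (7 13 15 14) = (2 9 10 12)(7 13 15 14) = [0, 1, 9, 3, 4, 5, 6, 13, 8, 10, 12, 11, 2, 15, 7, 14]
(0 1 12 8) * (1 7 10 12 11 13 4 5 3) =(0 7 10 12 8)(1 11 13 4 5 3) =[7, 11, 2, 1, 5, 3, 6, 10, 0, 9, 12, 13, 8, 4]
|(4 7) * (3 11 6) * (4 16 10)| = 12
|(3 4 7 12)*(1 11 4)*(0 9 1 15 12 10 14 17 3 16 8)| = |(0 9 1 11 4 7 10 14 17 3 15 12 16 8)| = 14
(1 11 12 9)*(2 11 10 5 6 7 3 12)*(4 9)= (1 10 5 6 7 3 12 4 9)(2 11)= [0, 10, 11, 12, 9, 6, 7, 3, 8, 1, 5, 2, 4]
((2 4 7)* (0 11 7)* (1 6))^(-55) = [0, 6, 2, 3, 4, 5, 1, 7, 8, 9, 10, 11] = (11)(1 6)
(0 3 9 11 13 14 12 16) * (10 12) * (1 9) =[3, 9, 2, 1, 4, 5, 6, 7, 8, 11, 12, 13, 16, 14, 10, 15, 0] =(0 3 1 9 11 13 14 10 12 16)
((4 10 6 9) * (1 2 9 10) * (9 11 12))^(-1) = [0, 4, 1, 3, 9, 5, 10, 7, 8, 12, 6, 2, 11] = (1 4 9 12 11 2)(6 10)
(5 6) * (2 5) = (2 5 6) = [0, 1, 5, 3, 4, 6, 2]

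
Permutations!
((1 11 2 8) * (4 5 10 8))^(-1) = [0, 8, 11, 3, 2, 4, 6, 7, 10, 9, 5, 1] = (1 8 10 5 4 2 11)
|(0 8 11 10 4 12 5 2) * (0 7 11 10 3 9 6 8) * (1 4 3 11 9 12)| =18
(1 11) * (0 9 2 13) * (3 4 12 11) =(0 9 2 13)(1 3 4 12 11) =[9, 3, 13, 4, 12, 5, 6, 7, 8, 2, 10, 1, 11, 0]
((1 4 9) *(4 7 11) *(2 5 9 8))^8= (11)= [0, 1, 2, 3, 4, 5, 6, 7, 8, 9, 10, 11]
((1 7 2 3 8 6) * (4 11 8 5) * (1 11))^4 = (1 5 2)(3 7 4)(6 11 8) = [0, 5, 1, 7, 3, 2, 11, 4, 6, 9, 10, 8]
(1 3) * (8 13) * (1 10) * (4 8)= (1 3 10)(4 8 13)= [0, 3, 2, 10, 8, 5, 6, 7, 13, 9, 1, 11, 12, 4]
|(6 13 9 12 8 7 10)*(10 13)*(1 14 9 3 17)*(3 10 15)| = 12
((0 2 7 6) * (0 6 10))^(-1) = (0 10 7 2) = [10, 1, 0, 3, 4, 5, 6, 2, 8, 9, 7]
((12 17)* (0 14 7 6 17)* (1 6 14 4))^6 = (17) = [0, 1, 2, 3, 4, 5, 6, 7, 8, 9, 10, 11, 12, 13, 14, 15, 16, 17]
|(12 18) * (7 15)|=2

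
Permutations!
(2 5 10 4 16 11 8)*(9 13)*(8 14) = [0, 1, 5, 3, 16, 10, 6, 7, 2, 13, 4, 14, 12, 9, 8, 15, 11] = (2 5 10 4 16 11 14 8)(9 13)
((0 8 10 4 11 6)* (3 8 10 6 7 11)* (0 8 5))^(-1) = (0 5 3 4 10)(6 8)(7 11) = [5, 1, 2, 4, 10, 3, 8, 11, 6, 9, 0, 7]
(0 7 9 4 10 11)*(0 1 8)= (0 7 9 4 10 11 1 8)= [7, 8, 2, 3, 10, 5, 6, 9, 0, 4, 11, 1]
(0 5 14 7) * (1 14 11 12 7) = (0 5 11 12 7)(1 14) = [5, 14, 2, 3, 4, 11, 6, 0, 8, 9, 10, 12, 7, 13, 1]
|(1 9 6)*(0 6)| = |(0 6 1 9)| = 4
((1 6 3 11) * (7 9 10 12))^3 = (1 11 3 6)(7 12 10 9) = [0, 11, 2, 6, 4, 5, 1, 12, 8, 7, 9, 3, 10]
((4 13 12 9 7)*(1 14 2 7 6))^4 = [0, 4, 12, 3, 6, 5, 7, 9, 8, 2, 10, 11, 14, 1, 13] = (1 4 6 7 9 2 12 14 13)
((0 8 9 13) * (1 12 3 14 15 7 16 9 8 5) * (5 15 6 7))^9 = (0 16 14 1)(3 5 13 7)(6 12 15 9) = [16, 0, 2, 5, 4, 13, 12, 3, 8, 6, 10, 11, 15, 7, 1, 9, 14]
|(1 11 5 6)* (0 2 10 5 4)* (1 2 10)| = 8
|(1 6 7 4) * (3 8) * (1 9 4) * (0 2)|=|(0 2)(1 6 7)(3 8)(4 9)|=6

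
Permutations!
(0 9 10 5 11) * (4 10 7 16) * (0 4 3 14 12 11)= (0 9 7 16 3 14 12 11 4 10 5)= [9, 1, 2, 14, 10, 0, 6, 16, 8, 7, 5, 4, 11, 13, 12, 15, 3]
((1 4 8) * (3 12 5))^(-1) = [0, 8, 2, 5, 1, 12, 6, 7, 4, 9, 10, 11, 3] = (1 8 4)(3 5 12)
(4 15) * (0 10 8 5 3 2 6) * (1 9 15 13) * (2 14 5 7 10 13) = (0 13 1 9 15 4 2 6)(3 14 5)(7 10 8) = [13, 9, 6, 14, 2, 3, 0, 10, 7, 15, 8, 11, 12, 1, 5, 4]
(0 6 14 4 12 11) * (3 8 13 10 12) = (0 6 14 4 3 8 13 10 12 11) = [6, 1, 2, 8, 3, 5, 14, 7, 13, 9, 12, 0, 11, 10, 4]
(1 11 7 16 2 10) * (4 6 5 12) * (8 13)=[0, 11, 10, 3, 6, 12, 5, 16, 13, 9, 1, 7, 4, 8, 14, 15, 2]=(1 11 7 16 2 10)(4 6 5 12)(8 13)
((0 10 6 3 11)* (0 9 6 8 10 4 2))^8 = [2, 1, 4, 3, 0, 5, 6, 7, 8, 9, 10, 11] = (11)(0 2 4)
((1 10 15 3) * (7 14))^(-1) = (1 3 15 10)(7 14) = [0, 3, 2, 15, 4, 5, 6, 14, 8, 9, 1, 11, 12, 13, 7, 10]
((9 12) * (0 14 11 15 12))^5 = (0 9 12 15 11 14) = [9, 1, 2, 3, 4, 5, 6, 7, 8, 12, 10, 14, 15, 13, 0, 11]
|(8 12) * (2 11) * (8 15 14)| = 4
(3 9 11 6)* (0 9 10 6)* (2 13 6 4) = (0 9 11)(2 13 6 3 10 4) = [9, 1, 13, 10, 2, 5, 3, 7, 8, 11, 4, 0, 12, 6]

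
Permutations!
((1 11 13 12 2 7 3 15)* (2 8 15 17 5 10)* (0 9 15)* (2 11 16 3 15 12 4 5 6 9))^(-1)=(0 8 12 9 6 17 3 16 1 15 7 2)(4 13 11 10 5)=[8, 15, 0, 16, 13, 4, 17, 2, 12, 6, 5, 10, 9, 11, 14, 7, 1, 3]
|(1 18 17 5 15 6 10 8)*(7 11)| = |(1 18 17 5 15 6 10 8)(7 11)| = 8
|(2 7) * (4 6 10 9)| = |(2 7)(4 6 10 9)| = 4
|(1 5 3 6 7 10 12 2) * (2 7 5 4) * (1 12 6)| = 9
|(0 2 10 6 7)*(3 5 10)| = 7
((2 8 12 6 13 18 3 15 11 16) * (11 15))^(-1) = (2 16 11 3 18 13 6 12 8) = [0, 1, 16, 18, 4, 5, 12, 7, 2, 9, 10, 3, 8, 6, 14, 15, 11, 17, 13]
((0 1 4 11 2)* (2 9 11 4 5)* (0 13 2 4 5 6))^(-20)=[1, 6, 2, 3, 4, 5, 0, 7, 8, 9, 10, 11, 12, 13]=(13)(0 1 6)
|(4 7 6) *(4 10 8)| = 5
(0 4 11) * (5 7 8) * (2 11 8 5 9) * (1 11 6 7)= (0 4 8 9 2 6 7 5 1 11)= [4, 11, 6, 3, 8, 1, 7, 5, 9, 2, 10, 0]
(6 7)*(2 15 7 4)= (2 15 7 6 4)= [0, 1, 15, 3, 2, 5, 4, 6, 8, 9, 10, 11, 12, 13, 14, 7]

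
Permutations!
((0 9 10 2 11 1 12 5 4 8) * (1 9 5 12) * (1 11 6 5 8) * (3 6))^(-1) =(12)(0 8)(1 4 5 6 3 2 10 9 11) =[8, 4, 10, 2, 5, 6, 3, 7, 0, 11, 9, 1, 12]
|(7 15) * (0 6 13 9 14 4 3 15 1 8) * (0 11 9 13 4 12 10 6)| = 12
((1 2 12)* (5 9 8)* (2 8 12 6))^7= (1 5 12 8 9)(2 6)= [0, 5, 6, 3, 4, 12, 2, 7, 9, 1, 10, 11, 8]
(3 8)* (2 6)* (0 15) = [15, 1, 6, 8, 4, 5, 2, 7, 3, 9, 10, 11, 12, 13, 14, 0] = (0 15)(2 6)(3 8)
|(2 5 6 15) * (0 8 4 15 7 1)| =|(0 8 4 15 2 5 6 7 1)| =9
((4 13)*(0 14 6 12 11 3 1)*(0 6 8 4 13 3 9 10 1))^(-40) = [0, 12, 2, 3, 4, 5, 11, 7, 8, 1, 6, 10, 9, 13, 14] = (14)(1 12 9)(6 11 10)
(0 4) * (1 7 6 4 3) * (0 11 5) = (0 3 1 7 6 4 11 5) = [3, 7, 2, 1, 11, 0, 4, 6, 8, 9, 10, 5]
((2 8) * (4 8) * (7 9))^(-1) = (2 8 4)(7 9) = [0, 1, 8, 3, 2, 5, 6, 9, 4, 7]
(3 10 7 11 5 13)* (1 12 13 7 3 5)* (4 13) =(1 12 4 13 5 7 11)(3 10) =[0, 12, 2, 10, 13, 7, 6, 11, 8, 9, 3, 1, 4, 5]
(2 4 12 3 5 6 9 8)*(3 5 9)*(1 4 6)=(1 4 12 5)(2 6 3 9 8)=[0, 4, 6, 9, 12, 1, 3, 7, 2, 8, 10, 11, 5]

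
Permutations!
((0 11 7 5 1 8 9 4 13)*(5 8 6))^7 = (13)(1 6 5) = [0, 6, 2, 3, 4, 1, 5, 7, 8, 9, 10, 11, 12, 13]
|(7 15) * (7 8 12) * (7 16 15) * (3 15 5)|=6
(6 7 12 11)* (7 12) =[0, 1, 2, 3, 4, 5, 12, 7, 8, 9, 10, 6, 11] =(6 12 11)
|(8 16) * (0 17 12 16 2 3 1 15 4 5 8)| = 28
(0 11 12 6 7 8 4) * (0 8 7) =[11, 1, 2, 3, 8, 5, 0, 7, 4, 9, 10, 12, 6] =(0 11 12 6)(4 8)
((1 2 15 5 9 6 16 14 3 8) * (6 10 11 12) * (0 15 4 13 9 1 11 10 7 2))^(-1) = (0 1 5 15)(2 7 9 13 4)(3 14 16 6 12 11 8) = [1, 5, 7, 14, 2, 15, 12, 9, 3, 13, 10, 8, 11, 4, 16, 0, 6]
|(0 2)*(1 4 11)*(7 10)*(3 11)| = |(0 2)(1 4 3 11)(7 10)| = 4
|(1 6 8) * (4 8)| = |(1 6 4 8)| = 4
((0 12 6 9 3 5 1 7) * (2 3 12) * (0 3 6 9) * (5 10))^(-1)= (0 6 2)(1 5 10 3 7)(9 12)= [6, 5, 0, 7, 4, 10, 2, 1, 8, 12, 3, 11, 9]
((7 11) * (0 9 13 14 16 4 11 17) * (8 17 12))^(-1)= (0 17 8 12 7 11 4 16 14 13 9)= [17, 1, 2, 3, 16, 5, 6, 11, 12, 0, 10, 4, 7, 9, 13, 15, 14, 8]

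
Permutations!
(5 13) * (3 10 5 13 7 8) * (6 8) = (13)(3 10 5 7 6 8) = [0, 1, 2, 10, 4, 7, 8, 6, 3, 9, 5, 11, 12, 13]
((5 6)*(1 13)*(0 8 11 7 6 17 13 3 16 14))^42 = [17, 11, 2, 7, 4, 14, 16, 3, 13, 9, 10, 1, 12, 8, 5, 15, 6, 0] = (0 17)(1 11)(3 7)(5 14)(6 16)(8 13)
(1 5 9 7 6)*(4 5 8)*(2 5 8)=(1 2 5 9 7 6)(4 8)=[0, 2, 5, 3, 8, 9, 1, 6, 4, 7]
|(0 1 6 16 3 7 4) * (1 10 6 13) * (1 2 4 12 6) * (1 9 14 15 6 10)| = |(0 1 13 2 4)(3 7 12 10 9 14 15 6 16)| = 45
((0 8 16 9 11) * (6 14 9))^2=(0 16 14 11 8 6 9)=[16, 1, 2, 3, 4, 5, 9, 7, 6, 0, 10, 8, 12, 13, 11, 15, 14]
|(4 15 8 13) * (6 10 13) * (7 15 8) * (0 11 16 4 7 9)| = 11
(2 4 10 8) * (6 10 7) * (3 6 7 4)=(2 3 6 10 8)=[0, 1, 3, 6, 4, 5, 10, 7, 2, 9, 8]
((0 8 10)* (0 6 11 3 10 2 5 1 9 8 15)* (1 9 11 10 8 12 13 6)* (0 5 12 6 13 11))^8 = (0 15 5 9 6 10 1)(2 3 12 8 11) = [15, 0, 3, 12, 4, 9, 10, 7, 11, 6, 1, 2, 8, 13, 14, 5]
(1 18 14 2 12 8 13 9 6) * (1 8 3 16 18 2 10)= (1 2 12 3 16 18 14 10)(6 8 13 9)= [0, 2, 12, 16, 4, 5, 8, 7, 13, 6, 1, 11, 3, 9, 10, 15, 18, 17, 14]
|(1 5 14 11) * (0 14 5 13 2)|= |(0 14 11 1 13 2)|= 6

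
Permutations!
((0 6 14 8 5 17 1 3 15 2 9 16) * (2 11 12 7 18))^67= (0 8 1 11 18 16 14 17 15 7 9 6 5 3 12 2)= [8, 11, 0, 12, 4, 3, 5, 9, 1, 6, 10, 18, 2, 13, 17, 7, 14, 15, 16]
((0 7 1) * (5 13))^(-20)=(13)(0 7 1)=[7, 0, 2, 3, 4, 5, 6, 1, 8, 9, 10, 11, 12, 13]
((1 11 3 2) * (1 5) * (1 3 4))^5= (1 4 11)(2 3 5)= [0, 4, 3, 5, 11, 2, 6, 7, 8, 9, 10, 1]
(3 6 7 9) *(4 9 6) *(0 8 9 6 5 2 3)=(0 8 9)(2 3 4 6 7 5)=[8, 1, 3, 4, 6, 2, 7, 5, 9, 0]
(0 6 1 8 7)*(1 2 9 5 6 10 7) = (0 10 7)(1 8)(2 9 5 6) = [10, 8, 9, 3, 4, 6, 2, 0, 1, 5, 7]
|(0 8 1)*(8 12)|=4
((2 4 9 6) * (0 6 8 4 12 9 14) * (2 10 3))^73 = (0 3 9 14 10 12 4 6 2 8) = [3, 1, 8, 9, 6, 5, 2, 7, 0, 14, 12, 11, 4, 13, 10]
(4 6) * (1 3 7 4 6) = (1 3 7 4) = [0, 3, 2, 7, 1, 5, 6, 4]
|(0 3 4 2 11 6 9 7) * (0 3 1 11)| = 9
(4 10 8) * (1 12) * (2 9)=(1 12)(2 9)(4 10 8)=[0, 12, 9, 3, 10, 5, 6, 7, 4, 2, 8, 11, 1]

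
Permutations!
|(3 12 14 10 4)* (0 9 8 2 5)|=5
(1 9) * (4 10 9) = [0, 4, 2, 3, 10, 5, 6, 7, 8, 1, 9] = (1 4 10 9)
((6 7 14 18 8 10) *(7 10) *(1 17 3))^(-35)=(1 17 3)(6 10)(7 14 18 8)=[0, 17, 2, 1, 4, 5, 10, 14, 7, 9, 6, 11, 12, 13, 18, 15, 16, 3, 8]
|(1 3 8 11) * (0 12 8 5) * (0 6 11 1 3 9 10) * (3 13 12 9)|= 24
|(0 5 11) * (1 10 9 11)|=|(0 5 1 10 9 11)|=6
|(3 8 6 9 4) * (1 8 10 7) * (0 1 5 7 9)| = |(0 1 8 6)(3 10 9 4)(5 7)| = 4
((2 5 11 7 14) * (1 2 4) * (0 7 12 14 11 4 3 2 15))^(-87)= (0 7 11 12 14 3 2 5 4 1 15)= [7, 15, 5, 2, 1, 4, 6, 11, 8, 9, 10, 12, 14, 13, 3, 0]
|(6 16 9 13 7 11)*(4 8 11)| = |(4 8 11 6 16 9 13 7)| = 8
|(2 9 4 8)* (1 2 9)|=6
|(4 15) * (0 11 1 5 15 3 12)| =|(0 11 1 5 15 4 3 12)| =8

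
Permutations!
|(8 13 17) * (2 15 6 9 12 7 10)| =|(2 15 6 9 12 7 10)(8 13 17)| =21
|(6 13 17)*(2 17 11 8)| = 6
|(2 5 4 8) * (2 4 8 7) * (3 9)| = 10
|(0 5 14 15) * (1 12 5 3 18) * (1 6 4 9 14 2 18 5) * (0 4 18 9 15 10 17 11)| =18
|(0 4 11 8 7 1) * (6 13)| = 6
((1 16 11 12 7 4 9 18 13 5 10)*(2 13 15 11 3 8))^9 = (1 16 3 8 2 13 5 10)(4 18 11 7 9 15 12) = [0, 16, 13, 8, 18, 10, 6, 9, 2, 15, 1, 7, 4, 5, 14, 12, 3, 17, 11]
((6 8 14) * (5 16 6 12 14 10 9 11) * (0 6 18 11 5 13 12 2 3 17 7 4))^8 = (0 11 4 18 7 16 17 5 3 9 2 10 14 8 12 6 13) = [11, 1, 10, 9, 18, 3, 13, 16, 12, 2, 14, 4, 6, 0, 8, 15, 17, 5, 7]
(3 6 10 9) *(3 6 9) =(3 9 6 10) =[0, 1, 2, 9, 4, 5, 10, 7, 8, 6, 3]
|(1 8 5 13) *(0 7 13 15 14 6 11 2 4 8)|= 8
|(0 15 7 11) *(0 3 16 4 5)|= 8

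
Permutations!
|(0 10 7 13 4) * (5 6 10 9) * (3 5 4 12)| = |(0 9 4)(3 5 6 10 7 13 12)| = 21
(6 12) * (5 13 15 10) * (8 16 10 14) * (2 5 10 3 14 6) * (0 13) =[13, 1, 5, 14, 4, 0, 12, 7, 16, 9, 10, 11, 2, 15, 8, 6, 3] =(0 13 15 6 12 2 5)(3 14 8 16)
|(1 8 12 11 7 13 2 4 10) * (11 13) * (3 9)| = 14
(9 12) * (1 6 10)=(1 6 10)(9 12)=[0, 6, 2, 3, 4, 5, 10, 7, 8, 12, 1, 11, 9]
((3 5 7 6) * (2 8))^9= (2 8)(3 5 7 6)= [0, 1, 8, 5, 4, 7, 3, 6, 2]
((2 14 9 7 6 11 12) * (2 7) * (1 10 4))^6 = [0, 1, 2, 3, 4, 5, 12, 11, 8, 9, 10, 7, 6, 13, 14] = (14)(6 12)(7 11)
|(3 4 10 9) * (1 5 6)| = |(1 5 6)(3 4 10 9)| = 12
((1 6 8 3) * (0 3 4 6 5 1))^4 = (4 6 8) = [0, 1, 2, 3, 6, 5, 8, 7, 4]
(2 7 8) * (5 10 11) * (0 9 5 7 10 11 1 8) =[9, 8, 10, 3, 4, 11, 6, 0, 2, 5, 1, 7] =(0 9 5 11 7)(1 8 2 10)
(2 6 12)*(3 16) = (2 6 12)(3 16) = [0, 1, 6, 16, 4, 5, 12, 7, 8, 9, 10, 11, 2, 13, 14, 15, 3]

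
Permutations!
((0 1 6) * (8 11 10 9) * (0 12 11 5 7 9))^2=(0 6 11)(1 12 10)(5 9)(7 8)=[6, 12, 2, 3, 4, 9, 11, 8, 7, 5, 1, 0, 10]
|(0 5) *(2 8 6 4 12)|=|(0 5)(2 8 6 4 12)|=10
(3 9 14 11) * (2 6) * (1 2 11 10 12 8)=(1 2 6 11 3 9 14 10 12 8)=[0, 2, 6, 9, 4, 5, 11, 7, 1, 14, 12, 3, 8, 13, 10]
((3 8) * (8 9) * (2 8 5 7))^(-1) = [0, 1, 7, 8, 4, 9, 6, 5, 2, 3] = (2 7 5 9 3 8)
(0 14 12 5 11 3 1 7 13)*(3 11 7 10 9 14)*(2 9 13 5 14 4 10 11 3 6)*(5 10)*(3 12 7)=(0 6 2 9 4 5 3 1 11 12 14 7 10 13)=[6, 11, 9, 1, 5, 3, 2, 10, 8, 4, 13, 12, 14, 0, 7]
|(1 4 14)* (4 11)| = 4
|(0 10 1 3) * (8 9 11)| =12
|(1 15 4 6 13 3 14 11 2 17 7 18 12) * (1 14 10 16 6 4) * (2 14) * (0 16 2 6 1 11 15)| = |(0 16 1)(2 17 7 18 12 6 13 3 10)(11 14 15)| = 9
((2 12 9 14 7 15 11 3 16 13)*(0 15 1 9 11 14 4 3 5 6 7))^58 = [15, 6, 16, 9, 1, 12, 11, 5, 8, 7, 10, 2, 13, 3, 0, 14, 4] = (0 15 14)(1 6 11 2 16 4)(3 9 7 5 12 13)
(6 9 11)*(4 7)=(4 7)(6 9 11)=[0, 1, 2, 3, 7, 5, 9, 4, 8, 11, 10, 6]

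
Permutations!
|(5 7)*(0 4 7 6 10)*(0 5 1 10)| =|(0 4 7 1 10 5 6)| =7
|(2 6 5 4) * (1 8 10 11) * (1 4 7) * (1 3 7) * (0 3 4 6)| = 30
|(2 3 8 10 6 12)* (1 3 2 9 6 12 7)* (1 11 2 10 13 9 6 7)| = |(1 3 8 13 9 7 11 2 10 12 6)| = 11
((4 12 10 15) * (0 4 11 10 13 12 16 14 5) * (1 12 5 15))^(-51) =(0 15 12 4 11 13 16 10 5 14 1) =[15, 0, 2, 3, 11, 14, 6, 7, 8, 9, 5, 13, 4, 16, 1, 12, 10]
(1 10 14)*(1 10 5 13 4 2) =(1 5 13 4 2)(10 14) =[0, 5, 1, 3, 2, 13, 6, 7, 8, 9, 14, 11, 12, 4, 10]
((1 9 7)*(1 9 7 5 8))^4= (1 8 5 9 7)= [0, 8, 2, 3, 4, 9, 6, 1, 5, 7]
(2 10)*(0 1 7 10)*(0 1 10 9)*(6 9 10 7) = (0 7 10 2 1 6 9) = [7, 6, 1, 3, 4, 5, 9, 10, 8, 0, 2]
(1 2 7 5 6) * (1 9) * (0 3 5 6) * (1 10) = (0 3 5)(1 2 7 6 9 10) = [3, 2, 7, 5, 4, 0, 9, 6, 8, 10, 1]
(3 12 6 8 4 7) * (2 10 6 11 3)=(2 10 6 8 4 7)(3 12 11)=[0, 1, 10, 12, 7, 5, 8, 2, 4, 9, 6, 3, 11]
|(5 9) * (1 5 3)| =4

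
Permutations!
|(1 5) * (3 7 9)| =|(1 5)(3 7 9)| =6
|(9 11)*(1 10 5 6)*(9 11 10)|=|(11)(1 9 10 5 6)|=5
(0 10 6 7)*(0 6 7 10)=(6 10 7)=[0, 1, 2, 3, 4, 5, 10, 6, 8, 9, 7]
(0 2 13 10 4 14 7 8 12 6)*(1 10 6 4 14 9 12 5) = (0 2 13 6)(1 10 14 7 8 5)(4 9 12) = [2, 10, 13, 3, 9, 1, 0, 8, 5, 12, 14, 11, 4, 6, 7]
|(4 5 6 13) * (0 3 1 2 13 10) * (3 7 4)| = |(0 7 4 5 6 10)(1 2 13 3)| = 12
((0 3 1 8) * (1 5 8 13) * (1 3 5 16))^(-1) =[8, 16, 2, 13, 4, 0, 6, 7, 5, 9, 10, 11, 12, 1, 14, 15, 3] =(0 8 5)(1 16 3 13)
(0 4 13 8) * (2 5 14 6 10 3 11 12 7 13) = (0 4 2 5 14 6 10 3 11 12 7 13 8) = [4, 1, 5, 11, 2, 14, 10, 13, 0, 9, 3, 12, 7, 8, 6]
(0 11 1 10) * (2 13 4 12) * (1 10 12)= (0 11 10)(1 12 2 13 4)= [11, 12, 13, 3, 1, 5, 6, 7, 8, 9, 0, 10, 2, 4]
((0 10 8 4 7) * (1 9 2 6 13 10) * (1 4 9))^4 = (0 4 7)(2 8 13)(6 9 10) = [4, 1, 8, 3, 7, 5, 9, 0, 13, 10, 6, 11, 12, 2]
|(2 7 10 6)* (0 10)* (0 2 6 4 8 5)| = 10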